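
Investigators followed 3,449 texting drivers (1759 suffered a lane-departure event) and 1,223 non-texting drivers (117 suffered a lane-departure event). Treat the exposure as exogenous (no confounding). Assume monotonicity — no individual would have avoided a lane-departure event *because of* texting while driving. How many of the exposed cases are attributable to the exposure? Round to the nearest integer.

p₁ = P(outcome | exposed) = 1759/3449 = 0.51
p₀ = P(outcome | unexposed) = 117/1223 = 0.095666
PN = (p₁ − p₀)/p₁ = (0.51 − 0.095666) / 0.51 ≈ 0.81242.
Attributable cases ≈ PN × (exposed cases) = 0.81242 × 1759 ≈ 1429.05.

about 1429 cases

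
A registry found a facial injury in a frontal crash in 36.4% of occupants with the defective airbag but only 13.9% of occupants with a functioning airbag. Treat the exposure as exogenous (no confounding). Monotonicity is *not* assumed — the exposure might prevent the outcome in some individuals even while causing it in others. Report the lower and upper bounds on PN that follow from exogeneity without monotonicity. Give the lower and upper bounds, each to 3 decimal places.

p₁ = 0.364, p₀ = 0.139.
Under exogeneity alone the bounds on PN are max{0,(p₁−p₀)/p₁} ≤ PN ≤ min{1,(1−p₀)/p₁}.
  lower = (p₁ − p₀)/p₁ = 0.225 / 0.364 ≈ 0.6181
  upper = min{1, (1 − p₀)/p₁} = 0.861 / 0.364 ≈ 2.3654 → capped at 1

0.618 ≤ PN ≤ 1.000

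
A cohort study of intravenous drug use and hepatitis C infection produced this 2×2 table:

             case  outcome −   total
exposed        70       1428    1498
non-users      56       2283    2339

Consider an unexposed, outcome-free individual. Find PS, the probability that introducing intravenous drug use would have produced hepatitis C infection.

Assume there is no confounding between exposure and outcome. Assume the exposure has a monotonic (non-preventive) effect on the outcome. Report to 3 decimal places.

p₁ = P(outcome | exposed) = 70/1498 = 0.046729
p₀ = P(outcome | unexposed) = 56/2339 = 0.023942
Under exogeneity and monotonicity, PS = (p₁ − p₀)/(1 − p₀).
PS = (0.046729 − 0.023942) / 0.97606 ≈ 0.0233

PS ≈ 0.023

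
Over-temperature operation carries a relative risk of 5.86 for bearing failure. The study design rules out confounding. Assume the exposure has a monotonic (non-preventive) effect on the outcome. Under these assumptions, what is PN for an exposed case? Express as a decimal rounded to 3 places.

PN ≈ 0.829

Under exogeneity and monotonicity, PN = (RR − 1) / RR = 1 − 1/RR.
PN = (5.86 − 1) / 5.86 = 4.86 / 5.86 ≈ 0.8294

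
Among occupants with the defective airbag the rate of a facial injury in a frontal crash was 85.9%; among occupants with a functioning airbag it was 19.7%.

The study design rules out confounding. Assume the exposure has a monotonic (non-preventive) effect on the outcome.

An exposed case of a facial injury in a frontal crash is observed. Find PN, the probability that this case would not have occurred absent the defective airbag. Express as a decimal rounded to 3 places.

p₁ = 0.859, p₀ = 0.197.
Under exogeneity and monotonicity, PN = (p₁ − p₀) / p₁.
PN = (0.859 − 0.197) / 0.859 = 0.662 / 0.859 ≈ 0.7707

PN ≈ 0.771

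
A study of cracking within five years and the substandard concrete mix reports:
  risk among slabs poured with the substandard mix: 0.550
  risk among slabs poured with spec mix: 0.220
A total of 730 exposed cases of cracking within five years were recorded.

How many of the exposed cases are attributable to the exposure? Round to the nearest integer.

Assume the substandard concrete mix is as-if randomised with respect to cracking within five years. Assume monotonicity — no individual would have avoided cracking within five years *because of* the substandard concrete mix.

about 438 cases

Let p₁ = 0.55, p₀ = 0.22.
PN = (p₁ − p₀)/p₁ = (0.55 − 0.22) / 0.55 ≈ 0.60000.
Attributable cases ≈ PN × (exposed cases) = 0.60000 × 730 ≈ 438.00.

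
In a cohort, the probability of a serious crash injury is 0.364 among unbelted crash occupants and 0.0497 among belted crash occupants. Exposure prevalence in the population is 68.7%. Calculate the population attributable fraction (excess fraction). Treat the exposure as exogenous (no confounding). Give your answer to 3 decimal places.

PAF ≈ 0.813

Let p₁ = 0.364, p₀ = 0.0497.
Overall risk P(Y=1) = π·p₁ + (1−π)·p₀ = 0.687×0.364 + 0.313×0.0497 = 0.26562.
Under exogeneity, PAF = [P(Y=1) − p₀] / P(Y=1).
PAF = (0.26562 − 0.0497) / 0.26562 ≈ 0.8129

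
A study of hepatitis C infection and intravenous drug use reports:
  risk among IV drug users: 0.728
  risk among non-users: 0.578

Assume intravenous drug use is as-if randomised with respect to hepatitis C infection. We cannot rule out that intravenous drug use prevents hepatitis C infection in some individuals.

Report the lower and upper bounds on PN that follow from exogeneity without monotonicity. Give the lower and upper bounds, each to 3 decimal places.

0.206 ≤ PN ≤ 0.580

Let p₁ = 0.728, p₀ = 0.578.
Under exogeneity alone the bounds on PN are max{0,(p₁−p₀)/p₁} ≤ PN ≤ min{1,(1−p₀)/p₁}.
  lower = (p₁ − p₀)/p₁ = 0.15 / 0.728 ≈ 0.2060
  upper = min{1, (1 − p₀)/p₁} = 0.422 / 0.728 ≈ 0.5797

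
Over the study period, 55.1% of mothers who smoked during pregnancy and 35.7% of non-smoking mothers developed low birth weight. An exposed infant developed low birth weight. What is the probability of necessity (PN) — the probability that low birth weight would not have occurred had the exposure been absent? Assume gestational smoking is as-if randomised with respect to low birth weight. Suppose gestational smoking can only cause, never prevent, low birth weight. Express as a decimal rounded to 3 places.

p₁ = 0.551, p₀ = 0.357.
Under exogeneity and monotonicity, PN = (p₁ − p₀) / p₁.
PN = (0.551 − 0.357) / 0.551 = 0.194 / 0.551 ≈ 0.3521

PN ≈ 0.352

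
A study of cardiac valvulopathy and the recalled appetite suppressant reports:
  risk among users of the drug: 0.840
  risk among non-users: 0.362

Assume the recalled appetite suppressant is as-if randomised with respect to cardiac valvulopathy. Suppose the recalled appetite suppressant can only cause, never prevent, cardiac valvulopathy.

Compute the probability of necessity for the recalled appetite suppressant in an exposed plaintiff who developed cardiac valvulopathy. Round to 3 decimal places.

Let p₁ = 0.84, p₀ = 0.362.
Under exogeneity and monotonicity, PN = (p₁ − p₀) / p₁.
PN = (0.84 − 0.362) / 0.84 = 0.478 / 0.84 ≈ 0.5690

PN ≈ 0.569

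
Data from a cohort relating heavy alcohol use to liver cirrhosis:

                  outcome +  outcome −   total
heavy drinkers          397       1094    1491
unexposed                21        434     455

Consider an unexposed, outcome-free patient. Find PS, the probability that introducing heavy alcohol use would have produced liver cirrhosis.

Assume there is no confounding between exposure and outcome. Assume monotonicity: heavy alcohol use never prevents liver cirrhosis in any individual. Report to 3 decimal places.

PS ≈ 0.231

p₁ = P(outcome | exposed) = 397/1491 = 0.26626
p₀ = P(outcome | unexposed) = 21/455 = 0.046154
Under exogeneity and monotonicity, PS = (p₁ − p₀)/(1 − p₀).
PS = (0.26626 − 0.046154) / 0.95385 ≈ 0.2308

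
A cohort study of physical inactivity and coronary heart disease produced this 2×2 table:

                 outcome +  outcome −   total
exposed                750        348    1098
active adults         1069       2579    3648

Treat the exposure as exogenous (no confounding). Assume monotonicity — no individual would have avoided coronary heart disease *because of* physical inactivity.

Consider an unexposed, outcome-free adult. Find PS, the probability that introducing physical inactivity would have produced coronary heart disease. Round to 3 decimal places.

PS ≈ 0.552

p₁ = P(outcome | exposed) = 750/1098 = 0.68306
p₀ = P(outcome | unexposed) = 1069/3648 = 0.29304
Under exogeneity and monotonicity, PS = (p₁ − p₀) / (1 − p₀).
PS = (0.68306 − 0.29304) / (1 − 0.29304) = 0.39002 / 0.70696 ≈ 0.5517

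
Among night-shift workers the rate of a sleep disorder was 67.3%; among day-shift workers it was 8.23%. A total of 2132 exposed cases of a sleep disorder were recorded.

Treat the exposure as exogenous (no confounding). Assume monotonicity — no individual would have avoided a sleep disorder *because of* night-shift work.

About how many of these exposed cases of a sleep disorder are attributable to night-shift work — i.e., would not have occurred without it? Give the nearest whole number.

about 1871 cases

p₁ = 0.673, p₀ = 0.0823.
PN = (p₁ − p₀)/p₁ = (0.673 − 0.0823) / 0.673 ≈ 0.87771.
Attributable cases ≈ PN × (exposed cases) = 0.87771 × 2132 ≈ 1871.28.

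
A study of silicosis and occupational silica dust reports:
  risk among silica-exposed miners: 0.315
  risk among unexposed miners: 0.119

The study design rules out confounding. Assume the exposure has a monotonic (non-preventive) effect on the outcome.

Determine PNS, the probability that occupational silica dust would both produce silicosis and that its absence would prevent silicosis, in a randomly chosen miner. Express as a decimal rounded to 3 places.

Let p₁ = 0.315, p₀ = 0.119.
Under exogeneity and monotonicity, PNS = p₁ − p₀.
PNS = 0.315 − 0.119 = 0.196

PNS ≈ 0.196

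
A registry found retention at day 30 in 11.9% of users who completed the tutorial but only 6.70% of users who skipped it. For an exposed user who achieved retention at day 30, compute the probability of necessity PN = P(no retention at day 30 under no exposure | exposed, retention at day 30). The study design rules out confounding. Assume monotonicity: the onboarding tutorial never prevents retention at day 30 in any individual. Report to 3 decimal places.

PN ≈ 0.437

p₁ = 0.119, p₀ = 0.067.
Under exogeneity and monotonicity, PN = (p₁ − p₀) / p₁.
PN = (0.119 − 0.067) / 0.119 = 0.052 / 0.119 ≈ 0.4370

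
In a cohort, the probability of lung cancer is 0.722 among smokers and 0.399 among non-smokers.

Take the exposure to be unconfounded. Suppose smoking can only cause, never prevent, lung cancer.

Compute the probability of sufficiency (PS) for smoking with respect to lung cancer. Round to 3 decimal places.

Let p₁ = 0.722, p₀ = 0.399.
Under exogeneity and monotonicity, PS = (p₁ − p₀) / (1 − p₀).
PS = (0.722 − 0.399) / (1 − 0.399) = 0.323 / 0.601 ≈ 0.5374

PS ≈ 0.537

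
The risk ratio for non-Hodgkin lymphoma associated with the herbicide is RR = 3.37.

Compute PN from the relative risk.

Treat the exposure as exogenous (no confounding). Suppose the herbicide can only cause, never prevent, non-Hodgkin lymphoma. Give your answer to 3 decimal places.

PN ≈ 0.703

Under exogeneity and monotonicity, PN = (RR − 1) / RR = 1 − 1/RR.
PN = (3.37 − 1) / 3.37 = 2.37 / 3.37 ≈ 0.7033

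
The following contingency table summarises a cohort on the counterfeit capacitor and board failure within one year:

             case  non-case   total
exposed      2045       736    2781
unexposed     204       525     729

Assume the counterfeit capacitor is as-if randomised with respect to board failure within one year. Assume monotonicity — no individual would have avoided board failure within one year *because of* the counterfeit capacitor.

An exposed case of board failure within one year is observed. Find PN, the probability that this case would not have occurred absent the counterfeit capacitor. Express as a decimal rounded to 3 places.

PN ≈ 0.619

p₁ = P(outcome | exposed) = 2045/2781 = 0.73535
p₀ = P(outcome | unexposed) = 204/729 = 0.27984
Under exogeneity and monotonicity, PN = (p₁ − p₀)/p₁.
PN = (0.73535 − 0.27984) / 0.73535 ≈ 0.6195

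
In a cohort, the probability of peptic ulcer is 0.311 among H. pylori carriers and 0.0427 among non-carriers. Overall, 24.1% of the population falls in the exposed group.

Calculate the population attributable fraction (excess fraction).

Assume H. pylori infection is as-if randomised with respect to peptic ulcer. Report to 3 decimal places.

Let p₁ = 0.311, p₀ = 0.0427.
Overall risk P(Y=1) = π·p₁ + (1−π)·p₀ = 0.241×0.311 + 0.759×0.0427 = 0.10736.
Under exogeneity, PAF = [P(Y=1) − p₀] / P(Y=1).
PAF = (0.10736 − 0.0427) / 0.10736 ≈ 0.6023

PAF ≈ 0.602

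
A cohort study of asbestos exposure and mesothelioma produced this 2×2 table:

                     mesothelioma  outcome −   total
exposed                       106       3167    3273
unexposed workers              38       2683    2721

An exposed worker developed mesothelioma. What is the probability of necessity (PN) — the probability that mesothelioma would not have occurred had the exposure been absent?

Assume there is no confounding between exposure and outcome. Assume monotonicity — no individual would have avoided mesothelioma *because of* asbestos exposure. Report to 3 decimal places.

p₁ = P(outcome | exposed) = 106/3273 = 0.032386
p₀ = P(outcome | unexposed) = 38/2721 = 0.013965
Under exogeneity and monotonicity, PN = (p₁ − p₀) / p₁.
PN = (0.032386 − 0.013965) / 0.032386 = 0.018421 / 0.032386 ≈ 0.5688

PN ≈ 0.569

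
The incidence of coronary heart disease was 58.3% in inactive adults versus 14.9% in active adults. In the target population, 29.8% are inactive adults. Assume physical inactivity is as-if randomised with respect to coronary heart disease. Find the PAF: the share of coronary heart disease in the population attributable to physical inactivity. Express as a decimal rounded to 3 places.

PAF ≈ 0.465

p₁ = 0.583, p₀ = 0.149.
Overall risk P(Y=1) = π·p₁ + (1−π)·p₀ = 0.298×0.583 + 0.702×0.149 = 0.27833.
Under exogeneity, PAF = [P(Y=1) − p₀] / P(Y=1).
PAF = (0.27833 − 0.149) / 0.27833 ≈ 0.4647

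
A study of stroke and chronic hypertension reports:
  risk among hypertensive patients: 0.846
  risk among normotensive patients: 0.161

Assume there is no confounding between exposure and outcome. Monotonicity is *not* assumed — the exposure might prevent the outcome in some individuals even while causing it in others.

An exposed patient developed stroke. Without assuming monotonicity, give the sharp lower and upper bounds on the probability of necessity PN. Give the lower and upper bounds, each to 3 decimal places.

0.810 ≤ PN ≤ 0.992

Let p₁ = 0.846, p₀ = 0.161.
Under exogeneity alone the bounds on PN are max{0,(p₁−p₀)/p₁} ≤ PN ≤ min{1,(1−p₀)/p₁}.
  lower = (p₁ − p₀)/p₁ = 0.685 / 0.846 ≈ 0.8097
  upper = min{1, (1 − p₀)/p₁} = 0.839 / 0.846 ≈ 0.9917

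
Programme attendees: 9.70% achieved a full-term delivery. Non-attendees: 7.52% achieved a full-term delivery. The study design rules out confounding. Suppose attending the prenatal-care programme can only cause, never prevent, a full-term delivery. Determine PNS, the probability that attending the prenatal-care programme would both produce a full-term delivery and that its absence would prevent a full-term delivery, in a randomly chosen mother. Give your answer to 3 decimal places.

PNS ≈ 0.022

p₁ = 0.097, p₀ = 0.0752.
Under exogeneity and monotonicity, PNS = p₁ − p₀.
PNS = 0.097 − 0.0752 = 0.0218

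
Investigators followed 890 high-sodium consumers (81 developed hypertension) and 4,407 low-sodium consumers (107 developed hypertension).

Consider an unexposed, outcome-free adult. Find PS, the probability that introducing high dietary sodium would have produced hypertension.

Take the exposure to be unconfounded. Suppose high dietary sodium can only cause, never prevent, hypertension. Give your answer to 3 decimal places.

PS ≈ 0.068

p₁ = P(outcome | exposed) = 81/890 = 0.091011
p₀ = P(outcome | unexposed) = 107/4407 = 0.02428
Under exogeneity and monotonicity, PS = (p₁ − p₀) / (1 − p₀).
PS = (0.091011 − 0.02428) / (1 − 0.02428) = 0.066732 / 0.97572 ≈ 0.0684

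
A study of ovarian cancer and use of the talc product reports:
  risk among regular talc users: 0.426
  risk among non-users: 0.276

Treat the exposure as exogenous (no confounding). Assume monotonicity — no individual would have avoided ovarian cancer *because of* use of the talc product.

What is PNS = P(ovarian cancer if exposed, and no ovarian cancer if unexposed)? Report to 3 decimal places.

PNS ≈ 0.150

Let p₁ = 0.426, p₀ = 0.276.
Under exogeneity and monotonicity, PNS = p₁ − p₀.
PNS = 0.426 − 0.276 = 0.15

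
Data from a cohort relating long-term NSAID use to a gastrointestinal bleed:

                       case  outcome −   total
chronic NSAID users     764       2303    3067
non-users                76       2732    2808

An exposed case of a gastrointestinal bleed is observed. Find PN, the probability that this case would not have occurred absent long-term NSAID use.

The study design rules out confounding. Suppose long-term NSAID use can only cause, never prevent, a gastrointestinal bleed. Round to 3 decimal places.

PN ≈ 0.891

p₁ = P(outcome | exposed) = 764/3067 = 0.2491
p₀ = P(outcome | unexposed) = 76/2808 = 0.027066
Under exogeneity and monotonicity, PN = (p₁ − p₀) / p₁.
PN = (0.2491 − 0.027066) / 0.2491 = 0.22204 / 0.2491 ≈ 0.8913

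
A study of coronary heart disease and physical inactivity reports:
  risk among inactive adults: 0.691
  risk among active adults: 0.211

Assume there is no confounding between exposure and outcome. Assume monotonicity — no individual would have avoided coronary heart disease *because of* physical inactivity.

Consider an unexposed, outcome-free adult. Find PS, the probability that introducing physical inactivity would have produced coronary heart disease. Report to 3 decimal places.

PS ≈ 0.608

Let p₁ = 0.691, p₀ = 0.211.
Under exogeneity and monotonicity, PS = (p₁ − p₀) / (1 − p₀).
PS = (0.691 − 0.211) / (1 − 0.211) = 0.48 / 0.789 ≈ 0.6084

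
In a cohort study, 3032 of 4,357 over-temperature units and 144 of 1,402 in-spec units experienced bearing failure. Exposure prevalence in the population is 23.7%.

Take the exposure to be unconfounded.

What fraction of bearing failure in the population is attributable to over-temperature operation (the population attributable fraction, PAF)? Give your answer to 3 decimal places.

PAF ≈ 0.578

p₁ = P(outcome | exposed) = 3032/4357 = 0.69589
p₀ = P(outcome | unexposed) = 144/1402 = 0.10271
Overall risk P(Y=1) = π·p₁ + (1−π)·p₀ = 0.237×0.69589 + 0.763×0.10271 = 0.24329.
Under exogeneity, PAF = [P(Y=1) − p₀] / P(Y=1).
PAF = (0.24329 − 0.10271) / 0.24329 ≈ 0.5778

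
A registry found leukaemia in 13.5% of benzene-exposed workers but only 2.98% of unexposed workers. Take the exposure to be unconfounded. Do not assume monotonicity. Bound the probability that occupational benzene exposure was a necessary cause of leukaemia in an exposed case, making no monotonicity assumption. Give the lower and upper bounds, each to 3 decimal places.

p₁ = 0.135, p₀ = 0.0298.
Under exogeneity alone the bounds on PN are max{0,(p₁−p₀)/p₁} ≤ PN ≤ min{1,(1−p₀)/p₁}.
  lower = (p₁ − p₀)/p₁ = 0.1052 / 0.135 ≈ 0.7793
  upper = min{1, (1 − p₀)/p₁} = 0.9702 / 0.135 ≈ 7.1867 → capped at 1

0.779 ≤ PN ≤ 1.000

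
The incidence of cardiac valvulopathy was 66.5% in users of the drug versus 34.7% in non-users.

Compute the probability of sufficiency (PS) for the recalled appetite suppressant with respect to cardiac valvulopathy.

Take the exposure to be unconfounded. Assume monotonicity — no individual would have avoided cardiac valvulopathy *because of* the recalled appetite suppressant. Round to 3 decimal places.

p₁ = 0.665, p₀ = 0.347.
Under exogeneity and monotonicity, PS = (p₁ − p₀) / (1 − p₀).
PS = (0.665 − 0.347) / (1 − 0.347) = 0.318 / 0.653 ≈ 0.4870

PS ≈ 0.487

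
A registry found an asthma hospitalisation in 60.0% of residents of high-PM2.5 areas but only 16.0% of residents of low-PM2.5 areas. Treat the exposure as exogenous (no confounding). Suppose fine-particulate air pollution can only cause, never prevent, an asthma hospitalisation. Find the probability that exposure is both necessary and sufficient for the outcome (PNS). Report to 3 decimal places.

PNS ≈ 0.440

p₁ = 0.6, p₀ = 0.16.
Under exogeneity and monotonicity, PNS = p₁ − p₀.
PNS = 0.6 − 0.16 = 0.44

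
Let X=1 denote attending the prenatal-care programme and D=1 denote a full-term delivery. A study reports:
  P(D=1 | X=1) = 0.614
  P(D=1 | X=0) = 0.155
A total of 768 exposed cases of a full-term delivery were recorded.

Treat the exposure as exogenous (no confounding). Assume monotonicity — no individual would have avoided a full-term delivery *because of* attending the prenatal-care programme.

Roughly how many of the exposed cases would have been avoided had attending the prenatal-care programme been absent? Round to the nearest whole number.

about 574 cases

Let p₁ = 0.614, p₀ = 0.155.
PN = (p₁ − p₀)/p₁ = (0.614 − 0.155) / 0.614 ≈ 0.74756.
Attributable cases ≈ PN × (exposed cases) = 0.74756 × 768 ≈ 574.12.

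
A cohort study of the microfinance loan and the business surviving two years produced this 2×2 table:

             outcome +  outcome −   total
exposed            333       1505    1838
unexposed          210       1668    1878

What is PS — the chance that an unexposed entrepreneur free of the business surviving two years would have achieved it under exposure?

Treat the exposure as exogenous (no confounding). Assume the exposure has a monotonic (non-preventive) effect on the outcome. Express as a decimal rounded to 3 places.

PS ≈ 0.078

p₁ = P(outcome | exposed) = 333/1838 = 0.18118
p₀ = P(outcome | unexposed) = 210/1878 = 0.11182
Under exogeneity and monotonicity, PS = (p₁ − p₀) / (1 − p₀).
PS = (0.18118 − 0.11182) / (1 − 0.11182) = 0.069354 / 0.88818 ≈ 0.0781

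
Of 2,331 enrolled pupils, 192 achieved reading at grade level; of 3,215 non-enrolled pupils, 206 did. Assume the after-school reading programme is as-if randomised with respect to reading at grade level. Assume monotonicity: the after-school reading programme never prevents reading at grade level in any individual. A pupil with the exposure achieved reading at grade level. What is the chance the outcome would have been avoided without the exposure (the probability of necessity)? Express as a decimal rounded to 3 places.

p₁ = P(outcome | exposed) = 192/2331 = 0.082368
p₀ = P(outcome | unexposed) = 206/3215 = 0.064075
Under exogeneity and monotonicity, PN = (p₁ − p₀) / p₁.
PN = (0.082368 − 0.064075) / 0.082368 = 0.018293 / 0.082368 ≈ 0.2221

PN ≈ 0.222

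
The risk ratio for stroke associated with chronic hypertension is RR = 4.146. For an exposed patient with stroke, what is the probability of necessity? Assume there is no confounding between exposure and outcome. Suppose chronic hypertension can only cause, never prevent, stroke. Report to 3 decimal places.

PN ≈ 0.759

Under exogeneity and monotonicity, PN = (RR − 1) / RR = 1 − 1/RR.
PN = (4.146 − 1) / 4.146 = 3.146 / 4.146 ≈ 0.7588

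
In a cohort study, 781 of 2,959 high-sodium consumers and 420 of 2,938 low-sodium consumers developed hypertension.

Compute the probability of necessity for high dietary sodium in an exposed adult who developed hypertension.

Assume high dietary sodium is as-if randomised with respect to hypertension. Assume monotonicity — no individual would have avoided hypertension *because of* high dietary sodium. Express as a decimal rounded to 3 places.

PN ≈ 0.458

p₁ = P(outcome | exposed) = 781/2959 = 0.26394
p₀ = P(outcome | unexposed) = 420/2938 = 0.14295
Under exogeneity and monotonicity, PN = (p₁ − p₀) / p₁.
PN = (0.26394 − 0.14295) / 0.26394 = 0.12099 / 0.26394 ≈ 0.4584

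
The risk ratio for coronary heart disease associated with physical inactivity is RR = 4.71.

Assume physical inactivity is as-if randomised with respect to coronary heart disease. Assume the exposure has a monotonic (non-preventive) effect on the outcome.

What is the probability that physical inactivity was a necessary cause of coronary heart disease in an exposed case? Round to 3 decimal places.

Under exogeneity and monotonicity, PN = (RR − 1) / RR = 1 − 1/RR.
PN = (4.71 − 1) / 4.71 = 3.71 / 4.71 ≈ 0.7877

PN ≈ 0.788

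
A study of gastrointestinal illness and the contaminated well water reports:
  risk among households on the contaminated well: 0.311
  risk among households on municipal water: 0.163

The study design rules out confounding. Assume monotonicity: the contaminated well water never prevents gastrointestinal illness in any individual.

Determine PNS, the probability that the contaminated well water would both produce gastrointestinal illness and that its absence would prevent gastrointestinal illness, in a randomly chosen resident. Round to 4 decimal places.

Let p₁ = 0.311, p₀ = 0.163.
Under exogeneity and monotonicity, PNS = p₁ − p₀.
PNS = 0.311 − 0.163 = 0.148

PNS ≈ 0.1480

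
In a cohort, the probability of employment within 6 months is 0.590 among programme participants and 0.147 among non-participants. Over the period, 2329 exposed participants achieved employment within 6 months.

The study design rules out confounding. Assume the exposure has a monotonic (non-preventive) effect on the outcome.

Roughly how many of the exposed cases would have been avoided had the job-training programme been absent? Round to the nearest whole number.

Let p₁ = 0.59, p₀ = 0.147.
PN = (p₁ − p₀)/p₁ = (0.59 − 0.147) / 0.59 ≈ 0.75085.
Attributable cases ≈ PN × (exposed cases) = 0.75085 × 2329 ≈ 1748.72.

about 1749 cases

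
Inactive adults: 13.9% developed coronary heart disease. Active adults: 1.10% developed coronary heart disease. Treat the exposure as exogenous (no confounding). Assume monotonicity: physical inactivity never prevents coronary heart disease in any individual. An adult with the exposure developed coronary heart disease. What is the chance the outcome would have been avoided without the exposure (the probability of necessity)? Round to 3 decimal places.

PN ≈ 0.921

p₁ = 0.139, p₀ = 0.011.
Under exogeneity and monotonicity, PN = (p₁ − p₀) / p₁.
PN = (0.139 − 0.011) / 0.139 = 0.128 / 0.139 ≈ 0.9209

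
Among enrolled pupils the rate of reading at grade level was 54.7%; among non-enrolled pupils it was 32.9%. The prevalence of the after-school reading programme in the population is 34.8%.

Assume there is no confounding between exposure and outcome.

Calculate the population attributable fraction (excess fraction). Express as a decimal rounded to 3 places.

PAF ≈ 0.187

p₁ = 0.547, p₀ = 0.329.
Overall risk P(Y=1) = π·p₁ + (1−π)·p₀ = 0.348×0.547 + 0.652×0.329 = 0.40486.
Under exogeneity, PAF = [P(Y=1) − p₀] / P(Y=1).
PAF = (0.40486 − 0.329) / 0.40486 ≈ 0.1874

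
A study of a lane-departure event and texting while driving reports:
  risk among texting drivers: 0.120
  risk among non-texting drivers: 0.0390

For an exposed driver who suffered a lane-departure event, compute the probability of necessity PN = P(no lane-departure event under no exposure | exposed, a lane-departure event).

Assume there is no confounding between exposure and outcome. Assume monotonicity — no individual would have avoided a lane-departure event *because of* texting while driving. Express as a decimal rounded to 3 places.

Let p₁ = 0.12, p₀ = 0.039.
Under exogeneity and monotonicity, PN = (p₁ − p₀) / p₁.
PN = (0.12 − 0.039) / 0.12 = 0.081 / 0.12 ≈ 0.6750

PN ≈ 0.675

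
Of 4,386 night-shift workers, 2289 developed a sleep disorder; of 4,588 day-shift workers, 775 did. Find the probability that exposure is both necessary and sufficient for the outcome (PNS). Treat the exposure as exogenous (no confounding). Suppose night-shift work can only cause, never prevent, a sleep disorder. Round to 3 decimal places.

p₁ = P(outcome | exposed) = 2289/4386 = 0.52189
p₀ = P(outcome | unexposed) = 775/4588 = 0.16892
Under exogeneity and monotonicity, PNS = p₁ − p₀.
PNS = 0.52189 − 0.16892 = 0.35297

PNS ≈ 0.353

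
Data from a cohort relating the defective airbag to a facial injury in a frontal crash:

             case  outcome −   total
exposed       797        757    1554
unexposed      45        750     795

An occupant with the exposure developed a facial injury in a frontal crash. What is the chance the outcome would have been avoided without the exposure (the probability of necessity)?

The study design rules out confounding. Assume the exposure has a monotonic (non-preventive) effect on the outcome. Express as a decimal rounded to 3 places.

p₁ = P(outcome | exposed) = 797/1554 = 0.51287
p₀ = P(outcome | unexposed) = 45/795 = 0.056604
Under exogeneity and monotonicity, PN = (p₁ − p₀)/p₁.
PN = (0.51287 − 0.056604) / 0.51287 ≈ 0.8896

PN ≈ 0.890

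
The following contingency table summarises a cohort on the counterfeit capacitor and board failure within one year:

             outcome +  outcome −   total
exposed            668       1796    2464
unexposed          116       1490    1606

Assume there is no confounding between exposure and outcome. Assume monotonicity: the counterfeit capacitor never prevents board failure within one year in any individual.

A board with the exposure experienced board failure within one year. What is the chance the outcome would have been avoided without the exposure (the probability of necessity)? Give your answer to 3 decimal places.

p₁ = P(outcome | exposed) = 668/2464 = 0.2711
p₀ = P(outcome | unexposed) = 116/1606 = 0.072229
Under exogeneity and monotonicity, PN = (p₁ − p₀)/p₁.
PN = (0.2711 − 0.072229) / 0.2711 ≈ 0.7336

PN ≈ 0.734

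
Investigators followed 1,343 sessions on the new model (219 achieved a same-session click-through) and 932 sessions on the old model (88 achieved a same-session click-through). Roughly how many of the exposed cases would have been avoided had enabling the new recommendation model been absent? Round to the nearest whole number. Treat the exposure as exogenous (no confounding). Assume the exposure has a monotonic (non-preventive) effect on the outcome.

about 92 cases

p₁ = P(outcome | exposed) = 219/1343 = 0.16307
p₀ = P(outcome | unexposed) = 88/932 = 0.094421
PN = (p₁ − p₀)/p₁ = (0.16307 − 0.094421) / 0.16307 ≈ 0.42097.
Attributable cases ≈ PN × (exposed cases) = 0.42097 × 219 ≈ 92.19.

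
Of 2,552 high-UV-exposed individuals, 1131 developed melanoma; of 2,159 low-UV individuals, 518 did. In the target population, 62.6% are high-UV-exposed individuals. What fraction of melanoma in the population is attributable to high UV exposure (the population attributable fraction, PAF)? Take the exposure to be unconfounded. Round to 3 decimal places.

p₁ = P(outcome | exposed) = 1131/2552 = 0.44318
p₀ = P(outcome | unexposed) = 518/2159 = 0.23993
Overall risk P(Y=1) = π·p₁ + (1−π)·p₀ = 0.626×0.44318 + 0.374×0.23993 = 0.36716.
Under exogeneity, PAF = [P(Y=1) − p₀] / P(Y=1).
PAF = (0.36716 − 0.23993) / 0.36716 ≈ 0.3465

PAF ≈ 0.347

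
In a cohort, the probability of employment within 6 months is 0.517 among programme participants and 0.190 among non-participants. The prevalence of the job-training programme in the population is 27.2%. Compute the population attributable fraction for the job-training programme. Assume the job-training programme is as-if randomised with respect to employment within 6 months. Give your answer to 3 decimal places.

PAF ≈ 0.319

Let p₁ = 0.517, p₀ = 0.19.
Overall risk P(Y=1) = π·p₁ + (1−π)·p₀ = 0.272×0.517 + 0.728×0.19 = 0.27894.
Under exogeneity, PAF = [P(Y=1) − p₀] / P(Y=1).
PAF = (0.27894 − 0.19) / 0.27894 ≈ 0.3189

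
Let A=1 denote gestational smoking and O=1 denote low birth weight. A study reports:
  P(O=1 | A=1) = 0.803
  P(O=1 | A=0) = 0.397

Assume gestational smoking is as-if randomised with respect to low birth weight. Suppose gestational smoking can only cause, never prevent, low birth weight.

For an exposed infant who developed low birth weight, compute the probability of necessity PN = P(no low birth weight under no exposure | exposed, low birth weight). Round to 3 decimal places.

Let p₁ = 0.803, p₀ = 0.397.
Under exogeneity and monotonicity, PN = (p₁ − p₀) / p₁.
PN = (0.803 − 0.397) / 0.803 = 0.406 / 0.803 ≈ 0.5056

PN ≈ 0.506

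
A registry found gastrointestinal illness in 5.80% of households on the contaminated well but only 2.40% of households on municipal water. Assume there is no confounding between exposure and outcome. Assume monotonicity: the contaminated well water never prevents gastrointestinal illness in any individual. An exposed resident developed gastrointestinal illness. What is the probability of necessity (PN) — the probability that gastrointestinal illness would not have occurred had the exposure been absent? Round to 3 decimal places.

PN ≈ 0.586

p₁ = 0.058, p₀ = 0.024.
Under exogeneity and monotonicity, PN = (p₁ − p₀) / p₁.
PN = (0.058 − 0.024) / 0.058 = 0.034 / 0.058 ≈ 0.5862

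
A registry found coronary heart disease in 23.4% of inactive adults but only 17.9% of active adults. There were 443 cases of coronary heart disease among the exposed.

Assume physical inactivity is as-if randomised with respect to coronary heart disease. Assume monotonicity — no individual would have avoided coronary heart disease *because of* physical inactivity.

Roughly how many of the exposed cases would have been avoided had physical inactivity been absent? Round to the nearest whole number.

about 104 cases

p₁ = 0.234, p₀ = 0.179.
PN = (p₁ − p₀)/p₁ = (0.234 − 0.179) / 0.234 ≈ 0.23504.
Attributable cases ≈ PN × (exposed cases) = 0.23504 × 443 ≈ 104.12.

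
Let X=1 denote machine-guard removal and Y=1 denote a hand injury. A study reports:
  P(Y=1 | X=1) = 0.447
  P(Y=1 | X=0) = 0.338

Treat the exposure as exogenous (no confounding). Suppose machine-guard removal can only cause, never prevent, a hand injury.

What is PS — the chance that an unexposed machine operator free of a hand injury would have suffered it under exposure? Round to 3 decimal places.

Let p₁ = 0.447, p₀ = 0.338.
Under exogeneity and monotonicity, PS = (p₁ − p₀) / (1 − p₀).
PS = (0.447 − 0.338) / (1 − 0.338) = 0.109 / 0.662 ≈ 0.1647

PS ≈ 0.165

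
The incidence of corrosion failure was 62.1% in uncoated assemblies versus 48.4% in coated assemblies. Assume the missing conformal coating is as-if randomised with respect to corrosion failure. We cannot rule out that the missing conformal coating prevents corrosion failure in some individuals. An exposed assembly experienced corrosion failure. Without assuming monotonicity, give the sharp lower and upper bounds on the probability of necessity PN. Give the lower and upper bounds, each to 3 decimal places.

0.221 ≤ PN ≤ 0.831

p₁ = 0.621, p₀ = 0.484.
Under exogeneity alone the bounds on PN are max{0,(p₁−p₀)/p₁} ≤ PN ≤ min{1,(1−p₀)/p₁}.
  lower = (p₁ − p₀)/p₁ = 0.137 / 0.621 ≈ 0.2206
  upper = min{1, (1 − p₀)/p₁} = 0.516 / 0.621 ≈ 0.8309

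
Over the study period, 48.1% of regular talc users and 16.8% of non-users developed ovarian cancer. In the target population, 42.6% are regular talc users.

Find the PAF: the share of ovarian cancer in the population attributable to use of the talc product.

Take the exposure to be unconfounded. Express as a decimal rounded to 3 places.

p₁ = 0.481, p₀ = 0.168.
Overall risk P(Y=1) = π·p₁ + (1−π)·p₀ = 0.426×0.481 + 0.574×0.168 = 0.30134.
Under exogeneity, PAF = [P(Y=1) − p₀] / P(Y=1).
PAF = (0.30134 − 0.168) / 0.30134 ≈ 0.4425

PAF ≈ 0.442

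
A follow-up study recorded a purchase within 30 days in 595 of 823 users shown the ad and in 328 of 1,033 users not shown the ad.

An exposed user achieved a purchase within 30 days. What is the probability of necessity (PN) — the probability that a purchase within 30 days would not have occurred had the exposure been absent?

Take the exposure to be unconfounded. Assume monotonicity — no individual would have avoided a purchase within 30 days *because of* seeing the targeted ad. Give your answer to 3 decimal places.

PN ≈ 0.561

p₁ = P(outcome | exposed) = 595/823 = 0.72296
p₀ = P(outcome | unexposed) = 328/1033 = 0.31752
Under exogeneity and monotonicity, PN = (p₁ − p₀) / p₁.
PN = (0.72296 − 0.31752) / 0.72296 = 0.40544 / 0.72296 ≈ 0.5608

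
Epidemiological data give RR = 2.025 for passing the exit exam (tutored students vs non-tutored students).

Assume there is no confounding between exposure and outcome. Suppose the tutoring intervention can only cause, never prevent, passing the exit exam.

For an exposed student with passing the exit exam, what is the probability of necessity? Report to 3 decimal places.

Under exogeneity and monotonicity, PN = (RR − 1) / RR = 1 − 1/RR.
PN = (2.025 − 1) / 2.025 = 1.025 / 2.025 ≈ 0.5062

PN ≈ 0.506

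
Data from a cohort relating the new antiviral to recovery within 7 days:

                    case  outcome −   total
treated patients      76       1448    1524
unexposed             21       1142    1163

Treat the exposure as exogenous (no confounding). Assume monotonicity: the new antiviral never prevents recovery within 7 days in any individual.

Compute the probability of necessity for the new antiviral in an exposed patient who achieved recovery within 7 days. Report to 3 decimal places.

p₁ = P(outcome | exposed) = 76/1524 = 0.049869
p₀ = P(outcome | unexposed) = 21/1163 = 0.018057
Under exogeneity and monotonicity, PN = (p₁ − p₀)/p₁.
PN = (0.049869 − 0.018057) / 0.049869 ≈ 0.6379

PN ≈ 0.638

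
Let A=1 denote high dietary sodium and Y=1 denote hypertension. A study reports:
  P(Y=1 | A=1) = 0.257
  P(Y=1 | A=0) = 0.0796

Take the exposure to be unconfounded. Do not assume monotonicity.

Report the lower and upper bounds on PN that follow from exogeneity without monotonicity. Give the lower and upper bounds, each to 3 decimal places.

0.690 ≤ PN ≤ 1.000

Let p₁ = 0.257, p₀ = 0.0796.
Under exogeneity alone the bounds on PN are max{0,(p₁−p₀)/p₁} ≤ PN ≤ min{1,(1−p₀)/p₁}.
  lower = (p₁ − p₀)/p₁ = 0.1774 / 0.257 ≈ 0.6903
  upper = min{1, (1 − p₀)/p₁} = 0.9204 / 0.257 ≈ 3.5813 → capped at 1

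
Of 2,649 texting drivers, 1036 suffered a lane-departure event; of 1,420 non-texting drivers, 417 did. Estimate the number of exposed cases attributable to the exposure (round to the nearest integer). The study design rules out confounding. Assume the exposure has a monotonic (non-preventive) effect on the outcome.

p₁ = P(outcome | exposed) = 1036/2649 = 0.39109
p₀ = P(outcome | unexposed) = 417/1420 = 0.29366
PN = (p₁ − p₀)/p₁ = (0.39109 − 0.29366) / 0.39109 ≈ 0.24912.
Attributable cases ≈ PN × (exposed cases) = 0.24912 × 1036 ≈ 258.09.

about 258 cases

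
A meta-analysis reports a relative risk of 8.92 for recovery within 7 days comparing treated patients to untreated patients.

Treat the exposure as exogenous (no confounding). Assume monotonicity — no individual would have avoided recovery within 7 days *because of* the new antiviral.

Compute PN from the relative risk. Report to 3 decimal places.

Under exogeneity and monotonicity, PN = (RR − 1) / RR = 1 − 1/RR.
PN = (8.92 − 1) / 8.92 = 7.92 / 8.92 ≈ 0.8879

PN ≈ 0.888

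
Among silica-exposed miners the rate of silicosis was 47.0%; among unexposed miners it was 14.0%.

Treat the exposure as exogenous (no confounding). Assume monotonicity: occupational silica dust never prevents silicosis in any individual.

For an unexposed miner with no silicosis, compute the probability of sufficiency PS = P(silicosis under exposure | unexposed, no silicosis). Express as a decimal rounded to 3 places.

PS ≈ 0.384

p₁ = 0.47, p₀ = 0.14.
Under exogeneity and monotonicity, PS = (p₁ − p₀) / (1 − p₀).
PS = (0.47 − 0.14) / (1 − 0.14) = 0.33 / 0.86 ≈ 0.3837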